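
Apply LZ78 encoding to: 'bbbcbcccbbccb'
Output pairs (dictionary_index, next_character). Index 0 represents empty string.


LZ78 encoding steps:
Dictionary: {0: ''}
Step 1: w='' (idx 0), next='b' -> output (0, 'b'), add 'b' as idx 1
Step 2: w='b' (idx 1), next='b' -> output (1, 'b'), add 'bb' as idx 2
Step 3: w='' (idx 0), next='c' -> output (0, 'c'), add 'c' as idx 3
Step 4: w='b' (idx 1), next='c' -> output (1, 'c'), add 'bc' as idx 4
Step 5: w='c' (idx 3), next='c' -> output (3, 'c'), add 'cc' as idx 5
Step 6: w='bb' (idx 2), next='c' -> output (2, 'c'), add 'bbc' as idx 6
Step 7: w='c' (idx 3), next='b' -> output (3, 'b'), add 'cb' as idx 7


Encoded: [(0, 'b'), (1, 'b'), (0, 'c'), (1, 'c'), (3, 'c'), (2, 'c'), (3, 'b')]


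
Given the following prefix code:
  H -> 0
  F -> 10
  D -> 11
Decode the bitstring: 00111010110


Decoding step by step:
Bits 0 -> H
Bits 0 -> H
Bits 11 -> D
Bits 10 -> F
Bits 10 -> F
Bits 11 -> D
Bits 0 -> H


Decoded message: HHDFFDH


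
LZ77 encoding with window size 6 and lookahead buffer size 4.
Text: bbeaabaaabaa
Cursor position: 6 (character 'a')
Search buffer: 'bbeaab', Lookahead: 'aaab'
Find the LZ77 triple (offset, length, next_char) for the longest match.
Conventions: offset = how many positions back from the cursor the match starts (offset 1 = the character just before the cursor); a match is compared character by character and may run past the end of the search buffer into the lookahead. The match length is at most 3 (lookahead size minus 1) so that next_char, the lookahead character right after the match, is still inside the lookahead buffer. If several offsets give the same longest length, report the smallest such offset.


Try each offset into the search buffer:
  offset=1 (pos 5, char 'b'): match length 0
  offset=2 (pos 4, char 'a'): match length 1
  offset=3 (pos 3, char 'a'): match length 2
  offset=4 (pos 2, char 'e'): match length 0
  offset=5 (pos 1, char 'b'): match length 0
  offset=6 (pos 0, char 'b'): match length 0
Longest match has length 2 at offset 3.
next_char = character at position 6 + 2 = 8 -> 'a'

Best match: offset=3, length=2 (matching 'aa' starting at position 3)
LZ77 triple: (3, 2, 'a')


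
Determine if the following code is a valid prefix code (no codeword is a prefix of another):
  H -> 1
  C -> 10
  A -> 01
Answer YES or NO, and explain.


Checking each pair (does one codeword prefix another?):
  H='1' vs C='10': prefix -- VIOLATION

NO -- this is NOT a valid prefix code. H (1) is a prefix of C (10).


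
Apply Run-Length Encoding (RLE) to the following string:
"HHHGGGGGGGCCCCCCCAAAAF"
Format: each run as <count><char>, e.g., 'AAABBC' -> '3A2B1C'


Scanning runs left to right:
  i=0: run of 'H' x 3 -> '3H'
  i=3: run of 'G' x 7 -> '7G'
  i=10: run of 'C' x 7 -> '7C'
  i=17: run of 'A' x 4 -> '4A'
  i=21: run of 'F' x 1 -> '1F'

RLE = 3H7G7C4A1F


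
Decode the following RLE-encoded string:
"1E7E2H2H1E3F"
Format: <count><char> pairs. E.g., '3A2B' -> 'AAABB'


Expanding each <count><char> pair:
  1E -> 'E'
  7E -> 'EEEEEEE'
  2H -> 'HH'
  2H -> 'HH'
  1E -> 'E'
  3F -> 'FFF'

Decoded = EEEEEEEEHHHHEFFF


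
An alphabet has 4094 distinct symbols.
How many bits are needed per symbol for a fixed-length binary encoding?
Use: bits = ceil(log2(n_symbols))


log2(4094) = 11.9993
Bracket: 2^11 = 2048 < 4094 <= 2^12 = 4096
So ceil(log2(4094)) = 12

bits = ceil(log2(4094)) = ceil(11.9993) = 12 bits


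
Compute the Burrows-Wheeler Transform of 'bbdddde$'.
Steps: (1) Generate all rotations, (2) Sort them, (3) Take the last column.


Rotations (sorted):
  0: $bbdddde -> last char: e
  1: bbdddde$ -> last char: $
  2: bdddde$b -> last char: b
  3: dddde$bb -> last char: b
  4: ddde$bbd -> last char: d
  5: dde$bbdd -> last char: d
  6: de$bbddd -> last char: d
  7: e$bbdddd -> last char: d


BWT = e$bbdddd


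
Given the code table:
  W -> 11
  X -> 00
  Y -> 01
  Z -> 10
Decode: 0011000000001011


Decoding:
00 -> X
11 -> W
00 -> X
00 -> X
00 -> X
00 -> X
10 -> Z
11 -> W


Result: XWXXXXZW


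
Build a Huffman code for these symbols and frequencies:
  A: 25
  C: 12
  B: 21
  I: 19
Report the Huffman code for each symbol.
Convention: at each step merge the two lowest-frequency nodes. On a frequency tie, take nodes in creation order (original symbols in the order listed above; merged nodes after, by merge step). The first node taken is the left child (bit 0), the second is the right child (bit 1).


Huffman tree construction:
Step 1: Merge C(12) + I(19) = 31
Step 2: Merge B(21) + A(25) = 46
Step 3: Merge (C+I)(31) + (B+A)(46) = 77
Read each symbol's code off the tree from the root (left child = 0, right child = 1).

Codes:
  A: 11 (length 2)
  C: 00 (length 2)
  B: 10 (length 2)
  I: 01 (length 2)
Average code length: 154/77 = 2.0000 bits/symbol


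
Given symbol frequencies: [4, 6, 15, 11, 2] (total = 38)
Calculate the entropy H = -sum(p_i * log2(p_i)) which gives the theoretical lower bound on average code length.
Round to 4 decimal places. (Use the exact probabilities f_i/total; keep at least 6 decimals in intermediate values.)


Per-symbol terms -p_i * log2(p_i) with p_i = f_i/38:
  p = 4/38 = 0.105263: log2(p) = -3.247928, -p*log2(p) = 0.341887
  p = 6/38 = 0.157895: log2(p) = -2.662965, -p*log2(p) = 0.420468
  p = 15/38 = 0.394737: log2(p) = -1.341037, -p*log2(p) = 0.529357
  p = 11/38 = 0.289474: log2(p) = -1.788496, -p*log2(p) = 0.517722
  p = 2/38 = 0.052632: log2(p) = -4.247928, -p*log2(p) = 0.223575
H = 0.341887 + 0.420468 + 0.529357 + 0.517722 + 0.223575 = 2.033009

H = 2.033 bits/symbol


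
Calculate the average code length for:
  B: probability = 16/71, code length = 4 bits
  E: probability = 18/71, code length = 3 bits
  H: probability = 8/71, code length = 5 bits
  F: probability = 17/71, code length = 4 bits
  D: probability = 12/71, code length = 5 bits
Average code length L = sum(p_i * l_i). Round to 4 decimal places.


Weighted contributions p_i * l_i:
  B: (16/71) * 4 = 64/71
  E: (18/71) * 3 = 54/71
  H: (8/71) * 5 = 40/71
  F: (17/71) * 4 = 68/71
  D: (12/71) * 5 = 60/71
Sum = (64 + 54 + 40 + 68 + 60)/71 = 286/71

L = 286/71 = 4.0282 bits/symbol


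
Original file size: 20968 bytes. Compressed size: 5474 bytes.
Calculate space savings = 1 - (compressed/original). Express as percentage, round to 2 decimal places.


ratio = compressed/original = 5474/20968 = 0.261064
savings = 1 - ratio = 1 - 0.261064 = 0.738936
as a percentage: 0.738936 * 100 = 73.89%

Space savings = 1 - 5474/20968 = 73.89%


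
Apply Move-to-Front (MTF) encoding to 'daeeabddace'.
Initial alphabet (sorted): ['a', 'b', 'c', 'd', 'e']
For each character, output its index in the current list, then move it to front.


MTF encoding:
'd': index 3 in ['a', 'b', 'c', 'd', 'e'] -> ['d', 'a', 'b', 'c', 'e']
'a': index 1 in ['d', 'a', 'b', 'c', 'e'] -> ['a', 'd', 'b', 'c', 'e']
'e': index 4 in ['a', 'd', 'b', 'c', 'e'] -> ['e', 'a', 'd', 'b', 'c']
'e': index 0 in ['e', 'a', 'd', 'b', 'c'] -> ['e', 'a', 'd', 'b', 'c']
'a': index 1 in ['e', 'a', 'd', 'b', 'c'] -> ['a', 'e', 'd', 'b', 'c']
'b': index 3 in ['a', 'e', 'd', 'b', 'c'] -> ['b', 'a', 'e', 'd', 'c']
'd': index 3 in ['b', 'a', 'e', 'd', 'c'] -> ['d', 'b', 'a', 'e', 'c']
'd': index 0 in ['d', 'b', 'a', 'e', 'c'] -> ['d', 'b', 'a', 'e', 'c']
'a': index 2 in ['d', 'b', 'a', 'e', 'c'] -> ['a', 'd', 'b', 'e', 'c']
'c': index 4 in ['a', 'd', 'b', 'e', 'c'] -> ['c', 'a', 'd', 'b', 'e']
'e': index 4 in ['c', 'a', 'd', 'b', 'e'] -> ['e', 'c', 'a', 'd', 'b']


Output: [3, 1, 4, 0, 1, 3, 3, 0, 2, 4, 4]


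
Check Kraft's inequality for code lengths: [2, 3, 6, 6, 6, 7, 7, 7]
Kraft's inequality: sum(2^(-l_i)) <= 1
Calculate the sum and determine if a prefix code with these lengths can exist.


Sum = 2^(-2) + 2^(-3) + 2^(-6) + 2^(-6) + 2^(-6) + 2^(-7) + 2^(-7) + 2^(-7)
    = 0.25 + 0.125 + 0.015625 + 0.015625 + 0.015625 + 0.0078125 + 0.0078125 + 0.0078125
    = 57/128 = 0.4453125
Since 0.4453125 <= 1, Kraft's inequality IS satisfied.
A prefix code with these lengths CAN exist.

Kraft sum = 0.4453125. Satisfied.


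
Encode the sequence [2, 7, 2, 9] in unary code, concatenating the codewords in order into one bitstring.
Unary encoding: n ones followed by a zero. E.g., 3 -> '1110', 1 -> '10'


Encode each number as n ones followed by a terminating 0:
  2 -> 110 (3 bits)
  7 -> 11111110 (8 bits)
  2 -> 110 (3 bits)
  9 -> 1111111110 (10 bits)
Total length = 3 + 8 + 3 + 10 = 24 bits.

Unary([2, 7, 2, 9]) = 110111111101101111111110 (24 bits)


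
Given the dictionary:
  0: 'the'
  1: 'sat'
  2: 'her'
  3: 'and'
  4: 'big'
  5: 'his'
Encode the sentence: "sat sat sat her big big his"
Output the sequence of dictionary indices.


Look up each word in the dictionary:
  'sat' -> 1
  'sat' -> 1
  'sat' -> 1
  'her' -> 2
  'big' -> 4
  'big' -> 4
  'his' -> 5

Encoded: [1, 1, 1, 2, 4, 4, 5]


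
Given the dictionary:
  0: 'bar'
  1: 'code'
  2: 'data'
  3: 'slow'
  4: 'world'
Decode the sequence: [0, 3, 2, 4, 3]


Look up each index in the dictionary:
  0 -> 'bar'
  3 -> 'slow'
  2 -> 'data'
  4 -> 'world'
  3 -> 'slow'

Decoded: "bar slow data world slow"


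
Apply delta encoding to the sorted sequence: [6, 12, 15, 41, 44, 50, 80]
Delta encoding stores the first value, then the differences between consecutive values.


First value: 6
Deltas:
  12 - 6 = 6
  15 - 12 = 3
  41 - 15 = 26
  44 - 41 = 3
  50 - 44 = 6
  80 - 50 = 30


Delta encoded: [6, 6, 3, 26, 3, 6, 30]


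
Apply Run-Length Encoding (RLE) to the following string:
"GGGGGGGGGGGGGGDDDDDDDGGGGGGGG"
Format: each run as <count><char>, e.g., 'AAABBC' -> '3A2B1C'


Scanning runs left to right:
  i=0: run of 'G' x 14 -> '14G'
  i=14: run of 'D' x 7 -> '7D'
  i=21: run of 'G' x 8 -> '8G'

RLE = 14G7D8G


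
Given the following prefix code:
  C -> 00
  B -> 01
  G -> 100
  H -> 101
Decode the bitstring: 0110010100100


Decoding step by step:
Bits 01 -> B
Bits 100 -> G
Bits 101 -> H
Bits 00 -> C
Bits 100 -> G


Decoded message: BGHCG


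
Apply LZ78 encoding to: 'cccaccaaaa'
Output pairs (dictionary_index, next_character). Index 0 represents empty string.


LZ78 encoding steps:
Dictionary: {0: ''}
Step 1: w='' (idx 0), next='c' -> output (0, 'c'), add 'c' as idx 1
Step 2: w='c' (idx 1), next='c' -> output (1, 'c'), add 'cc' as idx 2
Step 3: w='' (idx 0), next='a' -> output (0, 'a'), add 'a' as idx 3
Step 4: w='cc' (idx 2), next='a' -> output (2, 'a'), add 'cca' as idx 4
Step 5: w='a' (idx 3), next='a' -> output (3, 'a'), add 'aa' as idx 5
Step 6: w='a' (idx 3), end of input -> output (3, '')


Encoded: [(0, 'c'), (1, 'c'), (0, 'a'), (2, 'a'), (3, 'a'), (3, '')]


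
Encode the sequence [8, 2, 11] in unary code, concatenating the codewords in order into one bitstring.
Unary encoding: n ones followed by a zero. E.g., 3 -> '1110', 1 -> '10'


Encode each number as n ones followed by a terminating 0:
  8 -> 111111110 (9 bits)
  2 -> 110 (3 bits)
  11 -> 111111111110 (12 bits)
Total length = 9 + 3 + 12 = 24 bits.

Unary([8, 2, 11]) = 111111110110111111111110 (24 bits)


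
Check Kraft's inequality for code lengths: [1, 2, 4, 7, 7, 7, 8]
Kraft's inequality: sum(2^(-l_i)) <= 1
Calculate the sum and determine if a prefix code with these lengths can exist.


Sum = 2^(-1) + 2^(-2) + 2^(-4) + 2^(-7) + 2^(-7) + 2^(-7) + 2^(-8)
    = 0.5 + 0.25 + 0.0625 + 0.0078125 + 0.0078125 + 0.0078125 + 0.00390625
    = 215/256 = 0.83984375
Since 0.83984375 <= 1, Kraft's inequality IS satisfied.
A prefix code with these lengths CAN exist.

Kraft sum = 0.83984375. Satisfied.


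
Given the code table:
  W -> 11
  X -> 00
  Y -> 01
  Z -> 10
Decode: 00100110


Decoding:
00 -> X
10 -> Z
01 -> Y
10 -> Z


Result: XZYZ


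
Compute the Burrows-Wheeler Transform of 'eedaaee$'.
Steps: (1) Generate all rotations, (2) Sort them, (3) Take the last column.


Rotations (sorted):
  0: $eedaaee -> last char: e
  1: aaee$eed -> last char: d
  2: aee$eeda -> last char: a
  3: daaee$ee -> last char: e
  4: e$eedaae -> last char: e
  5: edaaee$e -> last char: e
  6: ee$eedaa -> last char: a
  7: eedaaee$ -> last char: $


BWT = edaeeea$


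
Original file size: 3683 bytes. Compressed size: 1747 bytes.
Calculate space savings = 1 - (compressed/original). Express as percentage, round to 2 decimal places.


ratio = compressed/original = 1747/3683 = 0.474342
savings = 1 - ratio = 1 - 0.474342 = 0.525658
as a percentage: 0.525658 * 100 = 52.57%

Space savings = 1 - 1747/3683 = 52.57%


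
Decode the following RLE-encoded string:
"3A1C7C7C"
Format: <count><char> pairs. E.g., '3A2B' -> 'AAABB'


Expanding each <count><char> pair:
  3A -> 'AAA'
  1C -> 'C'
  7C -> 'CCCCCCC'
  7C -> 'CCCCCCC'

Decoded = AAACCCCCCCCCCCCCCC


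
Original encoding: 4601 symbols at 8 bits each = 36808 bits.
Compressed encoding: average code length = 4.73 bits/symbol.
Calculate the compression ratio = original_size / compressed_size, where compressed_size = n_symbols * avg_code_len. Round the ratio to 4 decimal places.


original_size = n_symbols * orig_bits = 4601 * 8 = 36808 bits
compressed_size = n_symbols * avg_code_len = 4601 * 4.73 = 21762.73 bits
ratio = original_size / compressed_size = 36808 / 21762.73 = 1.6913

Compression ratio = 1.6913


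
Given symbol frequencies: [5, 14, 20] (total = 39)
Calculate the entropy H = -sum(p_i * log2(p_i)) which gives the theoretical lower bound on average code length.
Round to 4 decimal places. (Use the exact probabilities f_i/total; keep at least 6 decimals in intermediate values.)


Per-symbol terms -p_i * log2(p_i) with p_i = f_i/39:
  p = 5/39 = 0.128205: log2(p) = -2.963474, -p*log2(p) = 0.379933
  p = 14/39 = 0.358974: log2(p) = -1.478047, -p*log2(p) = 0.530581
  p = 20/39 = 0.512821: log2(p) = -0.963474, -p*log2(p) = 0.494089
H = 0.379933 + 0.530581 + 0.494089 = 1.404603

H = 1.4046 bits/symbol


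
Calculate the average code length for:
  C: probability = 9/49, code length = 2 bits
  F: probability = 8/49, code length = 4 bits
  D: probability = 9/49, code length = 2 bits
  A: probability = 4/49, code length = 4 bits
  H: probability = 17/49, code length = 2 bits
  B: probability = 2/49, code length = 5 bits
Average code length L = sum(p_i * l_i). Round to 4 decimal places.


Weighted contributions p_i * l_i:
  C: (9/49) * 2 = 18/49
  F: (8/49) * 4 = 32/49
  D: (9/49) * 2 = 18/49
  A: (4/49) * 4 = 16/49
  H: (17/49) * 2 = 34/49
  B: (2/49) * 5 = 10/49
Sum = (18 + 32 + 18 + 16 + 34 + 10)/49 = 128/49

L = 128/49 = 2.6122 bits/symbol


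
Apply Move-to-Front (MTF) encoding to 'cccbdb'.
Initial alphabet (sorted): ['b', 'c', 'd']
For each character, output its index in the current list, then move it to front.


MTF encoding:
'c': index 1 in ['b', 'c', 'd'] -> ['c', 'b', 'd']
'c': index 0 in ['c', 'b', 'd'] -> ['c', 'b', 'd']
'c': index 0 in ['c', 'b', 'd'] -> ['c', 'b', 'd']
'b': index 1 in ['c', 'b', 'd'] -> ['b', 'c', 'd']
'd': index 2 in ['b', 'c', 'd'] -> ['d', 'b', 'c']
'b': index 1 in ['d', 'b', 'c'] -> ['b', 'd', 'c']


Output: [1, 0, 0, 1, 2, 1]


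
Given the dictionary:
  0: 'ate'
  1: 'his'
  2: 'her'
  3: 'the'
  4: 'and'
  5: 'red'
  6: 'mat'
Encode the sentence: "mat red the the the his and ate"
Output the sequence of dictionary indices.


Look up each word in the dictionary:
  'mat' -> 6
  'red' -> 5
  'the' -> 3
  'the' -> 3
  'the' -> 3
  'his' -> 1
  'and' -> 4
  'ate' -> 0

Encoded: [6, 5, 3, 3, 3, 1, 4, 0]


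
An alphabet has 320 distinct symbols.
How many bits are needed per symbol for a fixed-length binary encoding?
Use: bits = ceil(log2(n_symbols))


log2(320) = 8.3219
Bracket: 2^8 = 256 < 320 <= 2^9 = 512
So ceil(log2(320)) = 9

bits = ceil(log2(320)) = ceil(8.3219) = 9 bits


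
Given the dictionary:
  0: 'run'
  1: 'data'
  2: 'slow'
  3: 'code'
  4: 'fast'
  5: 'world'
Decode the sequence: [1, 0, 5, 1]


Look up each index in the dictionary:
  1 -> 'data'
  0 -> 'run'
  5 -> 'world'
  1 -> 'data'

Decoded: "data run world data"


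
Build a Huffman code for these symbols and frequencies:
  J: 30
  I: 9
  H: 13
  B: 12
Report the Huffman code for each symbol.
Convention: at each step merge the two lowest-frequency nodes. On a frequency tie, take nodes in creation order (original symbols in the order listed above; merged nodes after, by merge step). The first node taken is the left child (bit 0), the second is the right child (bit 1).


Huffman tree construction:
Step 1: Merge I(9) + B(12) = 21
Step 2: Merge H(13) + (I+B)(21) = 34
Step 3: Merge J(30) + (H+(I+B))(34) = 64
Read each symbol's code off the tree from the root (left child = 0, right child = 1).

Codes:
  J: 0 (length 1)
  I: 110 (length 3)
  H: 10 (length 2)
  B: 111 (length 3)
Average code length: 119/64 = 1.8594 bits/symbol


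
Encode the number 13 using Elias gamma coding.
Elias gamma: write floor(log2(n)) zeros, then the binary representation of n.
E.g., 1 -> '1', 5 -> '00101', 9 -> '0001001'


num_bits = floor(log2(13)) + 1 = 4
leading_zeros = num_bits - 1 = 3
binary(13) = 1101

Elias gamma(13) = '000' + '1101' = 0001101 (7 bits)


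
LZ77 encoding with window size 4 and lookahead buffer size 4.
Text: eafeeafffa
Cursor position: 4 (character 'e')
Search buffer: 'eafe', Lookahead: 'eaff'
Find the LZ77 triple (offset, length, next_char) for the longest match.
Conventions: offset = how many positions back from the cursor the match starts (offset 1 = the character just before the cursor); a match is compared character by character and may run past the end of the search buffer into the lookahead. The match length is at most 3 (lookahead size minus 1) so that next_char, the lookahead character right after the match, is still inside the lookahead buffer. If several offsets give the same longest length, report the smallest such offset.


Try each offset into the search buffer:
  offset=1 (pos 3, char 'e'): match length 1
  offset=2 (pos 2, char 'f'): match length 0
  offset=3 (pos 1, char 'a'): match length 0
  offset=4 (pos 0, char 'e'): match length 3
Longest match has length 3 at offset 4.
next_char = character at position 4 + 3 = 7 -> 'f'

Best match: offset=4, length=3 (matching 'eaf' starting at position 0)
LZ77 triple: (4, 3, 'f')


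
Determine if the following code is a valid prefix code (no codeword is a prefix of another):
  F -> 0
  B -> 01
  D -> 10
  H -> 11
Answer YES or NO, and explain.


Checking each pair (does one codeword prefix another?):
  F='0' vs B='01': prefix -- VIOLATION

NO -- this is NOT a valid prefix code. F (0) is a prefix of B (01).


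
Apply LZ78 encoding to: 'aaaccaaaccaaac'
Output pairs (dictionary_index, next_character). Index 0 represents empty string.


LZ78 encoding steps:
Dictionary: {0: ''}
Step 1: w='' (idx 0), next='a' -> output (0, 'a'), add 'a' as idx 1
Step 2: w='a' (idx 1), next='a' -> output (1, 'a'), add 'aa' as idx 2
Step 3: w='' (idx 0), next='c' -> output (0, 'c'), add 'c' as idx 3
Step 4: w='c' (idx 3), next='a' -> output (3, 'a'), add 'ca' as idx 4
Step 5: w='aa' (idx 2), next='c' -> output (2, 'c'), add 'aac' as idx 5
Step 6: w='ca' (idx 4), next='a' -> output (4, 'a'), add 'caa' as idx 6
Step 7: w='a' (idx 1), next='c' -> output (1, 'c'), add 'ac' as idx 7


Encoded: [(0, 'a'), (1, 'a'), (0, 'c'), (3, 'a'), (2, 'c'), (4, 'a'), (1, 'c')]


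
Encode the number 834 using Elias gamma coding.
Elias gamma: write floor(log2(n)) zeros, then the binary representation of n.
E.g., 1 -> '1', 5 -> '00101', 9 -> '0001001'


num_bits = floor(log2(834)) + 1 = 10
leading_zeros = num_bits - 1 = 9
binary(834) = 1101000010

Elias gamma(834) = '000000000' + '1101000010' = 0000000001101000010 (19 bits)


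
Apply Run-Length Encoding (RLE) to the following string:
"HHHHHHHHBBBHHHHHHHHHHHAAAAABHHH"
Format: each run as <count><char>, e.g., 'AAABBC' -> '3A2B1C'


Scanning runs left to right:
  i=0: run of 'H' x 8 -> '8H'
  i=8: run of 'B' x 3 -> '3B'
  i=11: run of 'H' x 11 -> '11H'
  i=22: run of 'A' x 5 -> '5A'
  i=27: run of 'B' x 1 -> '1B'
  i=28: run of 'H' x 3 -> '3H'

RLE = 8H3B11H5A1B3H


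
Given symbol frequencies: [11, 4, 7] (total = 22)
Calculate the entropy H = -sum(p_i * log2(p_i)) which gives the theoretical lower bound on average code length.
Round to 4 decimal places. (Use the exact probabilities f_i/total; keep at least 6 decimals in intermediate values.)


Per-symbol terms -p_i * log2(p_i) with p_i = f_i/22:
  p = 11/22 = 0.500000: log2(p) = -1.000000, -p*log2(p) = 0.500000
  p = 4/22 = 0.181818: log2(p) = -2.459432, -p*log2(p) = 0.447169
  p = 7/22 = 0.318182: log2(p) = -1.652077, -p*log2(p) = 0.525661
H = 0.500000 + 0.447169 + 0.525661 = 1.472830

H = 1.4728 bits/symbol


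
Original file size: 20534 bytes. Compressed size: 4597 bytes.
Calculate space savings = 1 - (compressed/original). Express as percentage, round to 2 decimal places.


ratio = compressed/original = 4597/20534 = 0.223873
savings = 1 - ratio = 1 - 0.223873 = 0.776127
as a percentage: 0.776127 * 100 = 77.61%

Space savings = 1 - 4597/20534 = 77.61%


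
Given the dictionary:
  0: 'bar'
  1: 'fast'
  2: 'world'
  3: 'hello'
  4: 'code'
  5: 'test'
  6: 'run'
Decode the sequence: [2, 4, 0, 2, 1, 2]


Look up each index in the dictionary:
  2 -> 'world'
  4 -> 'code'
  0 -> 'bar'
  2 -> 'world'
  1 -> 'fast'
  2 -> 'world'

Decoded: "world code bar world fast world"


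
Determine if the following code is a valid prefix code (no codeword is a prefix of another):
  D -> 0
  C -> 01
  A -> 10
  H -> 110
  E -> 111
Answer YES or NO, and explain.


Checking each pair (does one codeword prefix another?):
  D='0' vs C='01': prefix -- VIOLATION

NO -- this is NOT a valid prefix code. D (0) is a prefix of C (01).


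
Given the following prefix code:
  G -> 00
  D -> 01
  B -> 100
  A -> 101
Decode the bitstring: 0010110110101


Decoding step by step:
Bits 00 -> G
Bits 101 -> A
Bits 101 -> A
Bits 101 -> A
Bits 01 -> D


Decoded message: GAAAD


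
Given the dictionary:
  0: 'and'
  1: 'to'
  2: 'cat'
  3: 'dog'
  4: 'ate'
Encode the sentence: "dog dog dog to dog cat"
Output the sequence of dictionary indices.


Look up each word in the dictionary:
  'dog' -> 3
  'dog' -> 3
  'dog' -> 3
  'to' -> 1
  'dog' -> 3
  'cat' -> 2

Encoded: [3, 3, 3, 1, 3, 2]


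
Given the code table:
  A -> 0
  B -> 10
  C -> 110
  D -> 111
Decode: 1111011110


Decoding:
111 -> D
10 -> B
111 -> D
10 -> B


Result: DBDB


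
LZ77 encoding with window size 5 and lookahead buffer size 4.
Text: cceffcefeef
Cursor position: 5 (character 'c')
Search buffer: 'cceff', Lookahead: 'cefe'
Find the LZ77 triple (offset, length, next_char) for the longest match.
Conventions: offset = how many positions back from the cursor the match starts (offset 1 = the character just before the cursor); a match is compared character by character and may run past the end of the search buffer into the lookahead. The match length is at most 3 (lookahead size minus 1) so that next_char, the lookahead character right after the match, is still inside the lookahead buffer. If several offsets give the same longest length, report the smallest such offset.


Try each offset into the search buffer:
  offset=1 (pos 4, char 'f'): match length 0
  offset=2 (pos 3, char 'f'): match length 0
  offset=3 (pos 2, char 'e'): match length 0
  offset=4 (pos 1, char 'c'): match length 3
  offset=5 (pos 0, char 'c'): match length 1
Longest match has length 3 at offset 4.
next_char = character at position 5 + 3 = 8 -> 'e'

Best match: offset=4, length=3 (matching 'cef' starting at position 1)
LZ77 triple: (4, 3, 'e')


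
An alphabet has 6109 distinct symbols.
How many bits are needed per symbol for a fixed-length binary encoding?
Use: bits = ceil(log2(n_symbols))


log2(6109) = 12.5767
Bracket: 2^12 = 4096 < 6109 <= 2^13 = 8192
So ceil(log2(6109)) = 13

bits = ceil(log2(6109)) = ceil(12.5767) = 13 bits


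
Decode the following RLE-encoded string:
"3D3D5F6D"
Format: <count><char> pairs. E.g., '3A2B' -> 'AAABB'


Expanding each <count><char> pair:
  3D -> 'DDD'
  3D -> 'DDD'
  5F -> 'FFFFF'
  6D -> 'DDDDDD'

Decoded = DDDDDDFFFFFDDDDDD


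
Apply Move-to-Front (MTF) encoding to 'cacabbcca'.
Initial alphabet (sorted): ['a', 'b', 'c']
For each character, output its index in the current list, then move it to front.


MTF encoding:
'c': index 2 in ['a', 'b', 'c'] -> ['c', 'a', 'b']
'a': index 1 in ['c', 'a', 'b'] -> ['a', 'c', 'b']
'c': index 1 in ['a', 'c', 'b'] -> ['c', 'a', 'b']
'a': index 1 in ['c', 'a', 'b'] -> ['a', 'c', 'b']
'b': index 2 in ['a', 'c', 'b'] -> ['b', 'a', 'c']
'b': index 0 in ['b', 'a', 'c'] -> ['b', 'a', 'c']
'c': index 2 in ['b', 'a', 'c'] -> ['c', 'b', 'a']
'c': index 0 in ['c', 'b', 'a'] -> ['c', 'b', 'a']
'a': index 2 in ['c', 'b', 'a'] -> ['a', 'c', 'b']


Output: [2, 1, 1, 1, 2, 0, 2, 0, 2]


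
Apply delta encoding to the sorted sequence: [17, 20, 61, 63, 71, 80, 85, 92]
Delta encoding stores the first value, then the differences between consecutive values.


First value: 17
Deltas:
  20 - 17 = 3
  61 - 20 = 41
  63 - 61 = 2
  71 - 63 = 8
  80 - 71 = 9
  85 - 80 = 5
  92 - 85 = 7


Delta encoded: [17, 3, 41, 2, 8, 9, 5, 7]


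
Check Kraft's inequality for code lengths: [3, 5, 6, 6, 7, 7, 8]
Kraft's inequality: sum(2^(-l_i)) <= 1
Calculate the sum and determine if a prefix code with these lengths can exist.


Sum = 2^(-3) + 2^(-5) + 2^(-6) + 2^(-6) + 2^(-7) + 2^(-7) + 2^(-8)
    = 0.125 + 0.03125 + 0.015625 + 0.015625 + 0.0078125 + 0.0078125 + 0.00390625
    = 53/256 = 0.20703125
Since 0.20703125 <= 1, Kraft's inequality IS satisfied.
A prefix code with these lengths CAN exist.

Kraft sum = 0.20703125. Satisfied.


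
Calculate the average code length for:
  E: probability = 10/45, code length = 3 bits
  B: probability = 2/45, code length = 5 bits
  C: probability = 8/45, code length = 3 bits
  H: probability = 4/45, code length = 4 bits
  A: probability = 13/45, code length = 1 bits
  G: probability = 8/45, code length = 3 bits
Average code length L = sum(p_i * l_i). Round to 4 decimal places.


Weighted contributions p_i * l_i:
  E: (10/45) * 3 = 30/45
  B: (2/45) * 5 = 10/45
  C: (8/45) * 3 = 24/45
  H: (4/45) * 4 = 16/45
  A: (13/45) * 1 = 13/45
  G: (8/45) * 3 = 24/45
Sum = (30 + 10 + 24 + 16 + 13 + 24)/45 = 117/45

L = 117/45 = 2.6000 bits/symbol


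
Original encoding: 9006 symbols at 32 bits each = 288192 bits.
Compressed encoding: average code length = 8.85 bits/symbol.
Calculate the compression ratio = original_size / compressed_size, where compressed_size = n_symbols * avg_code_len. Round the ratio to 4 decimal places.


original_size = n_symbols * orig_bits = 9006 * 32 = 288192 bits
compressed_size = n_symbols * avg_code_len = 9006 * 8.85 = 79703.1 bits
ratio = original_size / compressed_size = 288192 / 79703.1 = 3.6158

Compression ratio = 3.6158


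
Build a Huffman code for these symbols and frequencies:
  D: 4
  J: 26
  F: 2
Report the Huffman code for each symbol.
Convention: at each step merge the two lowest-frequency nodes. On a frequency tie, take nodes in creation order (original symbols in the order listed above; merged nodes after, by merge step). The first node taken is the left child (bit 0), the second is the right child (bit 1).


Huffman tree construction:
Step 1: Merge F(2) + D(4) = 6
Step 2: Merge (F+D)(6) + J(26) = 32
Read each symbol's code off the tree from the root (left child = 0, right child = 1).

Codes:
  D: 01 (length 2)
  J: 1 (length 1)
  F: 00 (length 2)
Average code length: 38/32 = 1.1875 bits/symbol


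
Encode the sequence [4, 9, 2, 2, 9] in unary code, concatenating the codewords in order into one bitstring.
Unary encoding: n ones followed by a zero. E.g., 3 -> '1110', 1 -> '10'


Encode each number as n ones followed by a terminating 0:
  4 -> 11110 (5 bits)
  9 -> 1111111110 (10 bits)
  2 -> 110 (3 bits)
  2 -> 110 (3 bits)
  9 -> 1111111110 (10 bits)
Total length = 5 + 10 + 3 + 3 + 10 = 31 bits.

Unary([4, 9, 2, 2, 9]) = 1111011111111101101101111111110 (31 bits)


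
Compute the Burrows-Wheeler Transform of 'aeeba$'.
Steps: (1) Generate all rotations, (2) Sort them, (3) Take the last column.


Rotations (sorted):
  0: $aeeba -> last char: a
  1: a$aeeb -> last char: b
  2: aeeba$ -> last char: $
  3: ba$aee -> last char: e
  4: eba$ae -> last char: e
  5: eeba$a -> last char: a


BWT = ab$eea


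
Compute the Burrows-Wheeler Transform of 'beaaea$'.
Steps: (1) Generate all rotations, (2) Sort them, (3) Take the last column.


Rotations (sorted):
  0: $beaaea -> last char: a
  1: a$beaae -> last char: e
  2: aaea$be -> last char: e
  3: aea$bea -> last char: a
  4: beaaea$ -> last char: $
  5: ea$beaa -> last char: a
  6: eaaea$b -> last char: b


BWT = aeea$ab


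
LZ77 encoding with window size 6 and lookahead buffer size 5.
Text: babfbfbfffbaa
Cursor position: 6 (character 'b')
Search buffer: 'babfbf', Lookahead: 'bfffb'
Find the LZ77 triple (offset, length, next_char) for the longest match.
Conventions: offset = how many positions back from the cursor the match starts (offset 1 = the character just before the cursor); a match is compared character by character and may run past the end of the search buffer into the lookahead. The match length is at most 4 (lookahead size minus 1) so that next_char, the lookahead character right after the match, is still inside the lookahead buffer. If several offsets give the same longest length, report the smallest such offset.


Try each offset into the search buffer:
  offset=1 (pos 5, char 'f'): match length 0
  offset=2 (pos 4, char 'b'): match length 2
  offset=3 (pos 3, char 'f'): match length 0
  offset=4 (pos 2, char 'b'): match length 2
  offset=5 (pos 1, char 'a'): match length 0
  offset=6 (pos 0, char 'b'): match length 1
Longest match has length 2, found at offsets 2, 4; take the smallest, offset 2.
next_char = character at position 6 + 2 = 8 -> 'f'

Best match: offset=2, length=2 (matching 'bf' starting at position 4)
LZ77 triple: (2, 2, 'f')


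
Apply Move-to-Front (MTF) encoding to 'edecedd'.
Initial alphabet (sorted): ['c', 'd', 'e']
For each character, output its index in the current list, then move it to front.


MTF encoding:
'e': index 2 in ['c', 'd', 'e'] -> ['e', 'c', 'd']
'd': index 2 in ['e', 'c', 'd'] -> ['d', 'e', 'c']
'e': index 1 in ['d', 'e', 'c'] -> ['e', 'd', 'c']
'c': index 2 in ['e', 'd', 'c'] -> ['c', 'e', 'd']
'e': index 1 in ['c', 'e', 'd'] -> ['e', 'c', 'd']
'd': index 2 in ['e', 'c', 'd'] -> ['d', 'e', 'c']
'd': index 0 in ['d', 'e', 'c'] -> ['d', 'e', 'c']


Output: [2, 2, 1, 2, 1, 2, 0]


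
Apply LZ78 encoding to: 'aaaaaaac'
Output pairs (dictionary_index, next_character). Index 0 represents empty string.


LZ78 encoding steps:
Dictionary: {0: ''}
Step 1: w='' (idx 0), next='a' -> output (0, 'a'), add 'a' as idx 1
Step 2: w='a' (idx 1), next='a' -> output (1, 'a'), add 'aa' as idx 2
Step 3: w='aa' (idx 2), next='a' -> output (2, 'a'), add 'aaa' as idx 3
Step 4: w='a' (idx 1), next='c' -> output (1, 'c'), add 'ac' as idx 4


Encoded: [(0, 'a'), (1, 'a'), (2, 'a'), (1, 'c')]


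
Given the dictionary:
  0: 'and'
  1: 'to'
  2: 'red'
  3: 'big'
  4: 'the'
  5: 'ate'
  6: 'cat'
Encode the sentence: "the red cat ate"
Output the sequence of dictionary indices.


Look up each word in the dictionary:
  'the' -> 4
  'red' -> 2
  'cat' -> 6
  'ate' -> 5

Encoded: [4, 2, 6, 5]


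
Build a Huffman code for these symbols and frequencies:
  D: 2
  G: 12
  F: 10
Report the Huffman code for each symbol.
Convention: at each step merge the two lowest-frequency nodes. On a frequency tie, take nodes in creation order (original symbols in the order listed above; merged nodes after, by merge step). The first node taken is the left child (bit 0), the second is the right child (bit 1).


Huffman tree construction:
Step 1: Merge D(2) + F(10) = 12
Step 2: Merge G(12) + (D+F)(12) = 24
Read each symbol's code off the tree from the root (left child = 0, right child = 1).

Codes:
  D: 10 (length 2)
  G: 0 (length 1)
  F: 11 (length 2)
Average code length: 36/24 = 1.5000 bits/symbol


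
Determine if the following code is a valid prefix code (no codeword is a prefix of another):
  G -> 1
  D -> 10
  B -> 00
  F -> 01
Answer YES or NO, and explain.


Checking each pair (does one codeword prefix another?):
  G='1' vs D='10': prefix -- VIOLATION

NO -- this is NOT a valid prefix code. G (1) is a prefix of D (10).


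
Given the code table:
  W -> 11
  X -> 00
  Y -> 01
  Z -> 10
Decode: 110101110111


Decoding:
11 -> W
01 -> Y
01 -> Y
11 -> W
01 -> Y
11 -> W


Result: WYYWYW


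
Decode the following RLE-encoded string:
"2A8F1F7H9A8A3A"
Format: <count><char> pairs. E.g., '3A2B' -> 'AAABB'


Expanding each <count><char> pair:
  2A -> 'AA'
  8F -> 'FFFFFFFF'
  1F -> 'F'
  7H -> 'HHHHHHH'
  9A -> 'AAAAAAAAA'
  8A -> 'AAAAAAAA'
  3A -> 'AAA'

Decoded = AAFFFFFFFFFHHHHHHHAAAAAAAAAAAAAAAAAAAA


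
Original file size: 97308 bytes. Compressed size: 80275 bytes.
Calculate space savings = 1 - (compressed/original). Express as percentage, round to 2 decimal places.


ratio = compressed/original = 80275/97308 = 0.824958
savings = 1 - ratio = 1 - 0.824958 = 0.175042
as a percentage: 0.175042 * 100 = 17.5%

Space savings = 1 - 80275/97308 = 17.5%


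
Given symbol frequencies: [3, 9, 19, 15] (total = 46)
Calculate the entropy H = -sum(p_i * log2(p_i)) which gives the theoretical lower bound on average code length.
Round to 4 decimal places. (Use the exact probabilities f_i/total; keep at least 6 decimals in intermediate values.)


Per-symbol terms -p_i * log2(p_i) with p_i = f_i/46:
  p = 3/46 = 0.065217: log2(p) = -3.938599, -p*log2(p) = 0.256865
  p = 9/46 = 0.195652: log2(p) = -2.353637, -p*log2(p) = 0.460494
  p = 19/46 = 0.413043: log2(p) = -1.275634, -p*log2(p) = 0.526892
  p = 15/46 = 0.326087: log2(p) = -1.616671, -p*log2(p) = 0.527175
H = 0.256865 + 0.460494 + 0.526892 + 0.527175 = 1.771426

H = 1.7714 bits/symbol


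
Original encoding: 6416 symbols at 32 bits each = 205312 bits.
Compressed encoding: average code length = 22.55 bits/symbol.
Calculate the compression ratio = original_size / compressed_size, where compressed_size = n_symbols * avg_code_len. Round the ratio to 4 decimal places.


original_size = n_symbols * orig_bits = 6416 * 32 = 205312 bits
compressed_size = n_symbols * avg_code_len = 6416 * 22.55 = 144680.8 bits
ratio = original_size / compressed_size = 205312 / 144680.8 = 1.4191

Compression ratio = 1.4191


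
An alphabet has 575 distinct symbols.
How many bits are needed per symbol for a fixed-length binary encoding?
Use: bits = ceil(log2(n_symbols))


log2(575) = 9.1674
Bracket: 2^9 = 512 < 575 <= 2^10 = 1024
So ceil(log2(575)) = 10

bits = ceil(log2(575)) = ceil(9.1674) = 10 bits


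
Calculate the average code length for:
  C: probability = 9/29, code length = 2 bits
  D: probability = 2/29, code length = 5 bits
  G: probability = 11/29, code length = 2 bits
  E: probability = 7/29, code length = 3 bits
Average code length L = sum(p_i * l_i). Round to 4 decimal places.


Weighted contributions p_i * l_i:
  C: (9/29) * 2 = 18/29
  D: (2/29) * 5 = 10/29
  G: (11/29) * 2 = 22/29
  E: (7/29) * 3 = 21/29
Sum = (18 + 10 + 22 + 21)/29 = 71/29

L = 71/29 = 2.4483 bits/symbol


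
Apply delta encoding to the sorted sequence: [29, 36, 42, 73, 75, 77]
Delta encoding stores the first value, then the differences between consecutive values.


First value: 29
Deltas:
  36 - 29 = 7
  42 - 36 = 6
  73 - 42 = 31
  75 - 73 = 2
  77 - 75 = 2


Delta encoded: [29, 7, 6, 31, 2, 2]


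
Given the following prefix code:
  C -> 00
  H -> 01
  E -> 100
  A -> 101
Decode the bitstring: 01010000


Decoding step by step:
Bits 01 -> H
Bits 01 -> H
Bits 00 -> C
Bits 00 -> C


Decoded message: HHCC


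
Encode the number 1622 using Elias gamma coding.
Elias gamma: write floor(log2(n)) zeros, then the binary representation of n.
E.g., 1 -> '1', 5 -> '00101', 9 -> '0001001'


num_bits = floor(log2(1622)) + 1 = 11
leading_zeros = num_bits - 1 = 10
binary(1622) = 11001010110

Elias gamma(1622) = '0000000000' + '11001010110' = 000000000011001010110 (21 bits)


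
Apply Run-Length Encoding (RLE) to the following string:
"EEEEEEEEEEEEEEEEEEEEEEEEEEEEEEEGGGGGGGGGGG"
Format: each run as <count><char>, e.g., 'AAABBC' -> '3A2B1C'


Scanning runs left to right:
  i=0: run of 'E' x 31 -> '31E'
  i=31: run of 'G' x 11 -> '11G'

RLE = 31E11G


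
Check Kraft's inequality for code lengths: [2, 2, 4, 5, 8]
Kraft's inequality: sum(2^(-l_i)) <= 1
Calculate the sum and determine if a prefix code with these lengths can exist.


Sum = 2^(-2) + 2^(-2) + 2^(-4) + 2^(-5) + 2^(-8)
    = 0.25 + 0.25 + 0.0625 + 0.03125 + 0.00390625
    = 153/256 = 0.59765625
Since 0.59765625 <= 1, Kraft's inequality IS satisfied.
A prefix code with these lengths CAN exist.

Kraft sum = 0.59765625. Satisfied.


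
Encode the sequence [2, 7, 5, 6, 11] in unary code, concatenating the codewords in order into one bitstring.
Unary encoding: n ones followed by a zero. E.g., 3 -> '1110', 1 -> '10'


Encode each number as n ones followed by a terminating 0:
  2 -> 110 (3 bits)
  7 -> 11111110 (8 bits)
  5 -> 111110 (6 bits)
  6 -> 1111110 (7 bits)
  11 -> 111111111110 (12 bits)
Total length = 3 + 8 + 6 + 7 + 12 = 36 bits.

Unary([2, 7, 5, 6, 11]) = 110111111101111101111110111111111110 (36 bits)


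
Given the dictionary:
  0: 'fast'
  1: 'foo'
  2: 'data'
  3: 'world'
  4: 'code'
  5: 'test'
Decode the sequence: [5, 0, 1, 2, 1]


Look up each index in the dictionary:
  5 -> 'test'
  0 -> 'fast'
  1 -> 'foo'
  2 -> 'data'
  1 -> 'foo'

Decoded: "test fast foo data foo"


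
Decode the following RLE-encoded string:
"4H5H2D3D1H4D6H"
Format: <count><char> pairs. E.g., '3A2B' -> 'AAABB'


Expanding each <count><char> pair:
  4H -> 'HHHH'
  5H -> 'HHHHH'
  2D -> 'DD'
  3D -> 'DDD'
  1H -> 'H'
  4D -> 'DDDD'
  6H -> 'HHHHHH'

Decoded = HHHHHHHHHDDDDDHDDDDHHHHHH


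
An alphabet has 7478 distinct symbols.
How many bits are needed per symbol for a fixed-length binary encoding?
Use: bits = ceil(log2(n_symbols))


log2(7478) = 12.8684
Bracket: 2^12 = 4096 < 7478 <= 2^13 = 8192
So ceil(log2(7478)) = 13

bits = ceil(log2(7478)) = ceil(12.8684) = 13 bits


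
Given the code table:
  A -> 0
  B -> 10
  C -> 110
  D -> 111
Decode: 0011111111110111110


Decoding:
0 -> A
0 -> A
111 -> D
111 -> D
111 -> D
10 -> B
111 -> D
110 -> C


Result: AADDDBDC


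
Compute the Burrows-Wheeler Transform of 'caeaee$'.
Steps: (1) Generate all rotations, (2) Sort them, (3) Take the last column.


Rotations (sorted):
  0: $caeaee -> last char: e
  1: aeaee$c -> last char: c
  2: aee$cae -> last char: e
  3: caeaee$ -> last char: $
  4: e$caeae -> last char: e
  5: eaee$ca -> last char: a
  6: ee$caea -> last char: a


BWT = ece$eaa


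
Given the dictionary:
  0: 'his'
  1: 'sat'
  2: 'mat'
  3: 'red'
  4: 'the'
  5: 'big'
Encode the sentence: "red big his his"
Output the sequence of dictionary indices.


Look up each word in the dictionary:
  'red' -> 3
  'big' -> 5
  'his' -> 0
  'his' -> 0

Encoded: [3, 5, 0, 0]


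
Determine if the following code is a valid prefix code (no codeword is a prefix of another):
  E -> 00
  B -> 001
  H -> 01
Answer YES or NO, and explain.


Checking each pair (does one codeword prefix another?):
  E='00' vs B='001': prefix -- VIOLATION

NO -- this is NOT a valid prefix code. E (00) is a prefix of B (001).


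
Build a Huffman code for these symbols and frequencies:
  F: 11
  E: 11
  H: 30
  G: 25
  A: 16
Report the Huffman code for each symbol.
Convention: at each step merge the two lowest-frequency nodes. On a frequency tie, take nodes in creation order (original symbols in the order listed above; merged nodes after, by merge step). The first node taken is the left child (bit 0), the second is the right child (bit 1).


Huffman tree construction:
Step 1: Merge F(11) + E(11) = 22
Step 2: Merge A(16) + (F+E)(22) = 38
Step 3: Merge G(25) + H(30) = 55
Step 4: Merge (A+(F+E))(38) + (G+H)(55) = 93
Read each symbol's code off the tree from the root (left child = 0, right child = 1).

Codes:
  F: 010 (length 3)
  E: 011 (length 3)
  H: 11 (length 2)
  G: 10 (length 2)
  A: 00 (length 2)
Average code length: 208/93 = 2.2366 bits/symbol
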